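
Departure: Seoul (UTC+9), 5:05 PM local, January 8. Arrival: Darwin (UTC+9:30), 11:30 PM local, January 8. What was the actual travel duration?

5 hours 55 minutes

Departure in UTC: 5:05 PM − 9:00 = 8:05 AM on Jan 8.
Arrival in UTC: 11:30 PM − 9:30 = 2:00 PM on Jan 8.
Elapsed = 2:00 PM − 8:05 AM = 5 hours 55 minutes.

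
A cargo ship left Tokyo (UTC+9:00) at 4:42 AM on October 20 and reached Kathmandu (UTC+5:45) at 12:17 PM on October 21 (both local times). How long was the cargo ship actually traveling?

34 hours 50 minutes

Departure in UTC: 4:42 AM − 9:00 = 7:42 PM on Oct 19.
Arrival in UTC: 12:17 PM − 5:45 = 6:32 AM on Oct 21.
Elapsed = 6:32 AM − 7:42 PM (+2 days) = 34 hours 50 minutes.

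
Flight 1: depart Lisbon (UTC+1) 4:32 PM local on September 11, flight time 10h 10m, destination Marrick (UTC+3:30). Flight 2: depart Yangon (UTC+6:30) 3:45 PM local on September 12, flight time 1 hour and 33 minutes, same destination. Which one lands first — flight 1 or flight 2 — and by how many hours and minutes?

Flight 1 in UTC: 4:32 PM − 1:00 = 3:32 PM on Sep 11.
+10 hours 10 minutes → arrive 1:42 AM UTC on Sep 12.
Flight 2 in UTC: 3:45 PM − 6:30 = 9:15 AM on Sep 12.
+1 hour and 33 minutes → arrive 10:48 AM UTC on Sep 12.
Flight 1 lands earlier by 9 hours 6 minutes.

the first, by 9 hours 6 minutes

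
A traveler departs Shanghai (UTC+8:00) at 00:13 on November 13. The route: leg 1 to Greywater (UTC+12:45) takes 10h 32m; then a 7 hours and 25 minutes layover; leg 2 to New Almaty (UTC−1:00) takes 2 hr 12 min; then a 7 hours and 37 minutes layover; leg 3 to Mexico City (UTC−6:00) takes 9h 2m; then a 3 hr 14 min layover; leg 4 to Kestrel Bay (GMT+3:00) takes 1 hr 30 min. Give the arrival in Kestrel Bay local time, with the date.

Convert departure to UTC: 00:13 − 8:00 = 16:13 UTC on Nov 12.
Add 10 hours and 32 minutes leg 1 → 02:45 UTC (Nov 13).
Add 7 hours 25 minutes layover in Greywater → 10:10 UTC.
Add 2 hours and 12 minutes leg 2 → 12:22 UTC.
Add 7 hours 37 minutes layover in New Almaty → 19:59 UTC.
Add 9 hours and 2 minutes leg 3 → 05:01 UTC (Nov 14).
Add 3 hours 14 minutes layover in Mexico City → 08:15 UTC.
Add 1 hour and 30 minutes leg 4 → 09:45 UTC.
Kestrel Bay is UTC+3:00, so local arrival = 09:45 + 3:00 = 12:45 on Nov 14.

12:45 on November 14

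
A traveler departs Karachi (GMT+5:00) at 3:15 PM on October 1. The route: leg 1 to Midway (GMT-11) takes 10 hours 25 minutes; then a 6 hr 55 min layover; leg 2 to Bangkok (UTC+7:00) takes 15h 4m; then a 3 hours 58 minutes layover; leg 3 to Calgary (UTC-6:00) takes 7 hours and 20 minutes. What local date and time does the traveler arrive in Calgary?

11:57 PM on October 2

Convert departure to UTC: 3:15 PM − 5:00 = 10:15 AM UTC on Oct 1.
Add 10 hours 25 minutes leg 1 → 8:40 PM UTC.
Add 6 hours 55 minutes layover in Midway → 3:35 AM UTC (Oct 2).
Add 15 hours and 4 minutes leg 2 → 6:39 PM UTC.
Add 3 hours 58 minutes layover in Bangkok → 10:37 PM UTC.
Add 7 hours and 20 minutes leg 3 → 5:57 AM UTC (Oct 3).
Calgary is UTC−6:00, so local arrival = 5:57 AM − 6:00 = 11:57 PM on Oct 2.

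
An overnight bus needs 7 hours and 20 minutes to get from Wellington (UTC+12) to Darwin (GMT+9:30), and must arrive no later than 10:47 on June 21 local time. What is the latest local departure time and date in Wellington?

05:57 on Jun 21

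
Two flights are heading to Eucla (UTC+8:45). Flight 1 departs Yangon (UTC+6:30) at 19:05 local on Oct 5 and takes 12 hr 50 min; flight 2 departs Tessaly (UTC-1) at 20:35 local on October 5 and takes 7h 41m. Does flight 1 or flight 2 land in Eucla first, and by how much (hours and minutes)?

Flight 1 in UTC: 19:05 − 6:30 = 12:35 on Oct 5.
+12 hours 50 minutes → arrive 01:25 UTC on Oct 6.
Flight 2 in UTC: 20:35 + 1:00 = 21:35 on Oct 5.
+7 hours 41 minutes → arrive 05:16 UTC on Oct 6.
Flight 1 lands earlier by 3 hours 51 minutes.

the first, by 3 hours 51 minutes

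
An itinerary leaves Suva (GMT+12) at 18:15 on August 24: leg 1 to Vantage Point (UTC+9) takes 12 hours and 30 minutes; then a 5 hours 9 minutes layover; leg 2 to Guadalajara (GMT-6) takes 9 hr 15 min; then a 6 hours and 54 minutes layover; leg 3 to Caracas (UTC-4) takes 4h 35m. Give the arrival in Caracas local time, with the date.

16:38 on Aug 25

Convert departure to UTC: 18:15 − 12:00 = 06:15 UTC on Aug 24.
Add 12 hours and 30 minutes leg 1 → 18:45 UTC.
Add 5 hours 9 minutes layover in Vantage Point → 23:54 UTC.
Add 9 hours 15 minutes leg 2 → 09:09 UTC (Aug 25).
Add 6 hours 54 minutes layover in Guadalajara → 16:03 UTC.
Add 4 hours and 35 minutes leg 3 → 20:38 UTC.
Caracas is UTC−4:00, so local arrival = 20:38 − 4:00 = 16:38 on Aug 25.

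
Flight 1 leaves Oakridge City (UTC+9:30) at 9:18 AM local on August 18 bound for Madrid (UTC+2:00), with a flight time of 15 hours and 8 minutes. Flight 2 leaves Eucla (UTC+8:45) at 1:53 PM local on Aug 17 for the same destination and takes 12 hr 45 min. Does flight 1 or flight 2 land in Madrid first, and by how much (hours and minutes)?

the second, by 21 hours 3 minutes

Flight 1 in UTC: 9:18 AM − 9:30 = 11:48 PM on Aug 17.
+15 hours and 8 minutes → arrive 2:56 PM UTC on Aug 18.
Flight 2 in UTC: 1:53 PM − 8:45 = 5:08 AM on Aug 17.
+12 hours and 45 minutes → arrive 5:53 PM UTC on Aug 17.
Flight 2 lands earlier by 21 hours 3 minutes.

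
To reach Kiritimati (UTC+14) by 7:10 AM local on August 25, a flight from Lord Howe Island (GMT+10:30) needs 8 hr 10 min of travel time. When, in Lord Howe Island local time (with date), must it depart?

7:30 PM on Aug 24

Target arrival in UTC: 7:10 AM − 14:00 = 5:10 PM on Aug 24.
Subtract 8 hours 10 minutes → departure 9:00 AM UTC on Aug 24.
Lord Howe Island is UTC+10:30: 9:00 AM + 10:30 = 7:30 PM on Aug 24.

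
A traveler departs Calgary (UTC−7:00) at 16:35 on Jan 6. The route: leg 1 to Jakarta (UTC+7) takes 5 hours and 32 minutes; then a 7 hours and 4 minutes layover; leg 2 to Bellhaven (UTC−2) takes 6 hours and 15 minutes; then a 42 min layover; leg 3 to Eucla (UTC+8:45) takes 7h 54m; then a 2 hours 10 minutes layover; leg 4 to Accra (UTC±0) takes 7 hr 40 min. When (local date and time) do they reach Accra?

Convert departure to UTC: 16:35 + 7:00 = 23:35 UTC on Jan 6.
Add 5 hours 32 minutes leg 1 → 05:07 UTC (Jan 7).
Add 7 hours 4 minutes layover in Jakarta → 12:11 UTC.
Add 6 hours 15 minutes leg 2 → 18:26 UTC.
Add 42 minutes layover in Bellhaven → 19:08 UTC.
Add 7 hours 54 minutes leg 3 → 03:02 UTC (Jan 8).
Add 2 hours and 10 minutes layover in Eucla → 05:12 UTC.
Add 7 hours 40 minutes leg 4 → 12:52 UTC.
Accra is UTC+0, so local arrival is the same: 12:52 on Jan 8.

12:52 on Jan 8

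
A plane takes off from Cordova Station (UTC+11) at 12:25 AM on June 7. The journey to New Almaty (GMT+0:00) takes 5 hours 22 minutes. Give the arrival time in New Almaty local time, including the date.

6:47 PM on Jun 6

New Almaty is 11:00 behind Cordova Station.
After 5 hours 22 minutes it is 5:47 AM in Cordova Station.
Shift by the zone difference: 5:47 AM − 11:00 = 6:47 PM on Jun 6 in New Almaty.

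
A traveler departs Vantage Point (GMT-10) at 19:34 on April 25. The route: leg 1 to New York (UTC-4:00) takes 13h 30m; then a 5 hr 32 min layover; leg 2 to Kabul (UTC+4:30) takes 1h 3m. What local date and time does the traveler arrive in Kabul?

06:09 on Apr 27

Convert departure to UTC: 19:34 + 10:00 = 05:34 UTC on Apr 26.
Add 13 hours and 30 minutes leg 1 → 19:04 UTC.
Add 5 hours and 32 minutes layover in New York → 00:36 UTC (Apr 27).
Add 1 hour 3 minutes leg 2 → 01:39 UTC.
Kabul is UTC+4:30, so local arrival = 01:39 + 4:30 = 06:09 on Apr 27.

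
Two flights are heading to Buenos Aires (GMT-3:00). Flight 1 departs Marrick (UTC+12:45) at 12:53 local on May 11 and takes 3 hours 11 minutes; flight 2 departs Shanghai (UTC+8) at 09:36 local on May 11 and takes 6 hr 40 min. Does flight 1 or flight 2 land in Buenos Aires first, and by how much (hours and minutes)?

the first, by 4 hours 57 minutes

Flight 1 in UTC: 12:53 − 12:45 = 00:08 on May 11.
+3 hours and 11 minutes → arrive 03:19 UTC on May 11.
Flight 2 in UTC: 09:36 − 8:00 = 01:36 on May 11.
+6 hours and 40 minutes → arrive 08:16 UTC on May 11.
Flight 1 lands earlier by 4 hours 57 minutes.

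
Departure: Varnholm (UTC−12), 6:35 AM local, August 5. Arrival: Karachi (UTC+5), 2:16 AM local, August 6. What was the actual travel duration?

2 hours 41 minutes

Karachi is 17:00 ahead of Varnholm.
Clock-face elapsed time (ignoring zones) is 19 hours 41 minutes.
Actual elapsed = 19 hours 41 minutes − 17:00 = 2 hours 41 minutes.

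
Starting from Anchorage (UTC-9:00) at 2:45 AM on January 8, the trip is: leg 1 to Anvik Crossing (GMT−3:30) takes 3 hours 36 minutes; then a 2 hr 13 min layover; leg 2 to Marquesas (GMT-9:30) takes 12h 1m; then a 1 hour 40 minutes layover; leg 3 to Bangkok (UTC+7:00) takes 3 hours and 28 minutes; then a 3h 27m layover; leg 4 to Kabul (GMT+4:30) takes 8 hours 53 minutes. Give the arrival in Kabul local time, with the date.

3:33 AM on January 10

Convert departure to UTC: 2:45 AM + 9:00 = 11:45 AM UTC on Jan 8.
Add 3 hours and 36 minutes leg 1 → 3:21 PM UTC.
Add 2 hours 13 minutes layover in Anvik Crossing → 5:34 PM UTC.
Add 12 hours 1 minute leg 2 → 5:35 AM UTC (Jan 9).
Add 1 hour and 40 minutes layover in Marquesas → 7:15 AM UTC.
Add 3 hours and 28 minutes leg 3 → 10:43 AM UTC.
Add 3 hours and 27 minutes layover in Bangkok → 2:10 PM UTC.
Add 8 hours 53 minutes leg 4 → 11:03 PM UTC.
Kabul is UTC+4:30, so local arrival = 11:03 PM + 4:30 = 3:33 AM on Jan 10.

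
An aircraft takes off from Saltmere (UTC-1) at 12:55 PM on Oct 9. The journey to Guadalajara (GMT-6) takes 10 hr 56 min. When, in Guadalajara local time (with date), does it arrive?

6:51 PM on Oct 9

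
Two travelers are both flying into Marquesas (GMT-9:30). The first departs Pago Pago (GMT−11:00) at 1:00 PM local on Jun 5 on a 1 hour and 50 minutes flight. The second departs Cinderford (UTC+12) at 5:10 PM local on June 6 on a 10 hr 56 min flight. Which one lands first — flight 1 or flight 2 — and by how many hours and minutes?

the first, by 14 hours 16 minutes

Flight 1 in UTC: 1:00 PM + 11:00 = 12:00 AM on Jun 6.
+1 hour and 50 minutes → arrive 1:50 AM UTC on Jun 6.
Flight 2 in UTC: 5:10 PM − 12:00 = 5:10 AM on Jun 6.
+10 hours and 56 minutes → arrive 4:06 PM UTC on Jun 6.
Flight 1 lands earlier by 14 hours 16 minutes.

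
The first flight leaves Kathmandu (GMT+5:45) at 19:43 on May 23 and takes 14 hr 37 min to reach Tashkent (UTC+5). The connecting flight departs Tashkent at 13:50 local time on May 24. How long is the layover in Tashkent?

4 hours 15 minutes

Convert departure to UTC: 19:43 − 5:45 = 13:58 UTC on May 23.
Add 14 hours and 37 minutes flight time → 04:35 UTC (May 24).
Tashkent is UTC+5:00, so local arrival = 04:35 + 5:00 = 09:35 on May 24.
Layover = 13:50 − 09:35 = 4 hours 15 minutes.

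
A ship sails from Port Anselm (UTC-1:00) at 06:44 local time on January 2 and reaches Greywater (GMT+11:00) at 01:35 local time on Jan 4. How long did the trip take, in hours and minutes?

30 hours 51 minutes

Departure in UTC: 06:44 + 1:00 = 07:44 on Jan 2.
Arrival in UTC: 01:35 − 11:00 = 14:35 on Jan 3.
Elapsed = 14:35 − 07:44 (+1 day) = 30 hours 51 minutes.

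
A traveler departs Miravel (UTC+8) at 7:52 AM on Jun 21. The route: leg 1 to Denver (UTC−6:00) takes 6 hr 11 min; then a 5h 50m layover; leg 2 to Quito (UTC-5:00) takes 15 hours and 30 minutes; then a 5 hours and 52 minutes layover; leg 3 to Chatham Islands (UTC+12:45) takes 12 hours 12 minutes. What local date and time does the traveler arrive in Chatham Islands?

10:12 AM on June 23

Convert departure to UTC: 7:52 AM − 8:00 = 11:52 PM UTC on Jun 20.
Add 6 hours 11 minutes leg 1 → 6:03 AM UTC (Jun 21).
Add 5 hours and 50 minutes layover in Denver → 11:53 AM UTC.
Add 15 hours and 30 minutes leg 2 → 3:23 AM UTC (Jun 22).
Add 5 hours 52 minutes layover in Quito → 9:15 AM UTC.
Add 12 hours 12 minutes leg 3 → 9:27 PM UTC.
Chatham Islands is UTC+12:45, so local arrival = 9:27 PM + 12:45 = 10:12 AM on Jun 23.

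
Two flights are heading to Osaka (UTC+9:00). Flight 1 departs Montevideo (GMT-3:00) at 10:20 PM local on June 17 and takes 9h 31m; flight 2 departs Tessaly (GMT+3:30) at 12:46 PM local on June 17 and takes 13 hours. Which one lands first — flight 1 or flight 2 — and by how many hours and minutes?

Flight 1 in UTC: 10:20 PM + 3:00 = 1:20 AM on Jun 18.
+9 hours and 31 minutes → arrive 10:51 AM UTC on Jun 18.
Flight 2 in UTC: 12:46 PM − 3:30 = 9:16 AM on Jun 17.
+13 hours → arrive 10:16 PM UTC on Jun 17.
Flight 2 lands earlier by 12 hours 35 minutes.

the second, by 12 hours 35 minutes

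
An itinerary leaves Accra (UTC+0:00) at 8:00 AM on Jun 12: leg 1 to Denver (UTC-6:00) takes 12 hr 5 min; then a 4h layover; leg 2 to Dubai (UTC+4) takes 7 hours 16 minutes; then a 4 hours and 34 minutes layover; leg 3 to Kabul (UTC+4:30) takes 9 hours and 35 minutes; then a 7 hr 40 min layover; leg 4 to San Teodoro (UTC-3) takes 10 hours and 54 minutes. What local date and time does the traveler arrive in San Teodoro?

Accra is at UTC+0, so departure is already 8:00 AM UTC on Jun 12.
Add 12 hours and 5 minutes leg 1 → 8:05 PM UTC.
Add 4 hours layover in Denver → 12:05 AM UTC (Jun 13).
Add 7 hours and 16 minutes leg 2 → 7:21 AM UTC.
Add 4 hours 34 minutes layover in Dubai → 11:55 AM UTC.
Add 9 hours and 35 minutes leg 3 → 9:30 PM UTC.
Add 7 hours 40 minutes layover in Kabul → 5:10 AM UTC (Jun 14).
Add 10 hours 54 minutes leg 4 → 4:04 PM UTC.
San Teodoro is UTC−3:00, so local arrival = 4:04 PM − 3:00 = 1:04 PM on Jun 14.

1:04 PM on June 14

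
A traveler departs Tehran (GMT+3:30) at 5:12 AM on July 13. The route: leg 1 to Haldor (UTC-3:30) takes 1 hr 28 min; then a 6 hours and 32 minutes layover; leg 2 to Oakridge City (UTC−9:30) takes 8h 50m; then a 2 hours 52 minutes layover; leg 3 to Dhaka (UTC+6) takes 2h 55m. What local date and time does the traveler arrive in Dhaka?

Convert departure to UTC: 5:12 AM − 3:30 = 1:42 AM UTC on Jul 13.
Add 1 hour 28 minutes leg 1 → 3:10 AM UTC.
Add 6 hours 32 minutes layover in Haldor → 9:42 AM UTC.
Add 8 hours 50 minutes leg 2 → 6:32 PM UTC.
Add 2 hours 52 minutes layover in Oakridge City → 9:24 PM UTC.
Add 2 hours and 55 minutes leg 3 → 12:19 AM UTC (Jul 14).
Dhaka is UTC+6:00, so local arrival = 12:19 AM + 6:00 = 6:19 AM on Jul 14.

6:19 AM on July 14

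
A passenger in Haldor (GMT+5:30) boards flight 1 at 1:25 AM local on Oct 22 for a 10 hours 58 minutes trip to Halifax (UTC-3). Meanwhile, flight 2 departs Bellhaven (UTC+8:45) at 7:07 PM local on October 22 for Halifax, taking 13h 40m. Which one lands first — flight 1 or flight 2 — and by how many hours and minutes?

the first, by 17 hours 9 minutes

Flight 1 in UTC: 1:25 AM − 5:30 = 7:55 PM on Oct 21.
+10 hours 58 minutes → arrive 6:53 AM UTC on Oct 22.
Flight 2 in UTC: 7:07 PM − 8:45 = 10:22 AM on Oct 22.
+13 hours 40 minutes → arrive 12:02 AM UTC on Oct 23.
Flight 1 lands earlier by 17 hours 9 minutes.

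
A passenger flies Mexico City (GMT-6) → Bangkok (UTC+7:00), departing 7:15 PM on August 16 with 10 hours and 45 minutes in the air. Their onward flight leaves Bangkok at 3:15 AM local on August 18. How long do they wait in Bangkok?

8 hours 15 minutes

Convert departure to UTC: 7:15 PM + 6:00 = 1:15 AM UTC on Aug 17.
Add 10 hours and 45 minutes flight time → 12:00 PM UTC.
Bangkok is UTC+7:00, so local arrival = 12:00 PM + 7:00 = 7:00 PM on Aug 17.
Layover = 3:15 AM − 7:00 PM (+1 day) = 8 hours 15 minutes.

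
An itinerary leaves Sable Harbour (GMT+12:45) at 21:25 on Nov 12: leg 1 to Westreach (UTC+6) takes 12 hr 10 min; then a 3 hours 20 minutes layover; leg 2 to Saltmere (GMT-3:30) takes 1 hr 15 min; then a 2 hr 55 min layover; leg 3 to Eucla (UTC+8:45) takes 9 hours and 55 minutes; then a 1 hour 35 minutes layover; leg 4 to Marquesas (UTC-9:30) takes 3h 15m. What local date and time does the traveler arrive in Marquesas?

09:35 on November 13

Convert departure to UTC: 21:25 − 12:45 = 08:40 UTC on Nov 12.
Add 12 hours and 10 minutes leg 1 → 20:50 UTC.
Add 3 hours and 20 minutes layover in Westreach → 00:10 UTC (Nov 13).
Add 1 hour 15 minutes leg 2 → 01:25 UTC.
Add 2 hours and 55 minutes layover in Saltmere → 04:20 UTC.
Add 9 hours 55 minutes leg 3 → 14:15 UTC.
Add 1 hour 35 minutes layover in Eucla → 15:50 UTC.
Add 3 hours 15 minutes leg 4 → 19:05 UTC.
Marquesas is UTC−9:30, so local arrival = 19:05 − 9:30 = 09:35 on Nov 13.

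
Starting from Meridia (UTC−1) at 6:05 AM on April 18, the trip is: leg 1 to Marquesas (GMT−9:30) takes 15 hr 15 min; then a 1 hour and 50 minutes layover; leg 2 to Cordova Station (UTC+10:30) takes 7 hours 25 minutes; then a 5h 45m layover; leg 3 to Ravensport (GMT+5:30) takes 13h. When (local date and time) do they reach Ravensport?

7:50 AM on April 20

Convert departure to UTC: 6:05 AM + 1:00 = 7:05 AM UTC on Apr 18.
Add 15 hours 15 minutes leg 1 → 10:20 PM UTC.
Add 1 hour and 50 minutes layover in Marquesas → 12:10 AM UTC (Apr 19).
Add 7 hours 25 minutes leg 2 → 7:35 AM UTC.
Add 5 hours 45 minutes layover in Cordova Station → 1:20 PM UTC.
Add 13 hours leg 3 → 2:20 AM UTC (Apr 20).
Ravensport is UTC+5:30, so local arrival = 2:20 AM + 5:30 = 7:50 AM on Apr 20.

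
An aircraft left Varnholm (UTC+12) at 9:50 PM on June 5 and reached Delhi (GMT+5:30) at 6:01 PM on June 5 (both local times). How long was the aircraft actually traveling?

Delhi is 6:30 behind Varnholm.
Clock-face elapsed time (ignoring zones) is −3 hours 49 minutes.
Actual elapsed = −3 hours 49 minutes + 6:30 = 2 hours 41 minutes.

2 hours 41 minutes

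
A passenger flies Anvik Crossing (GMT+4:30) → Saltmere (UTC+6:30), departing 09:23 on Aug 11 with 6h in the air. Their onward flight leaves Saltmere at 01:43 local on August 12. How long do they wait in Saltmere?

Convert departure to UTC: 09:23 − 4:30 = 04:53 UTC on Aug 11.
Add 6 hours flight time → 10:53 UTC.
Saltmere is UTC+6:30, so local arrival = 10:53 + 6:30 = 17:23 on Aug 11.
Layover = 01:43 − 17:23 (+1 day) = 8 hours 20 minutes.

8 hours 20 minutes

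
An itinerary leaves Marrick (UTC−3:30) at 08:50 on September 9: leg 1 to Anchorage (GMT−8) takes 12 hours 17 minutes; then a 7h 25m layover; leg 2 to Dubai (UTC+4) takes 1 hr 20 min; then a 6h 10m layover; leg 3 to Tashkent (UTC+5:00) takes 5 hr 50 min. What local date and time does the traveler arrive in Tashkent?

Convert departure to UTC: 08:50 + 3:30 = 12:20 UTC on Sep 9.
Add 12 hours and 17 minutes leg 1 → 00:37 UTC (Sep 10).
Add 7 hours 25 minutes layover in Anchorage → 08:02 UTC.
Add 1 hour and 20 minutes leg 2 → 09:22 UTC.
Add 6 hours 10 minutes layover in Dubai → 15:32 UTC.
Add 5 hours and 50 minutes leg 3 → 21:22 UTC.
Tashkent is UTC+5:00, so local arrival = 21:22 + 5:00 = 02:22 on Sep 11.

02:22 on September 11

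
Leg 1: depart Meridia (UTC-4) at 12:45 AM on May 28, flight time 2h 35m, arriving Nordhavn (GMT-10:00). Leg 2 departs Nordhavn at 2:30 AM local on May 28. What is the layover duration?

5 hours 10 minutes

Convert departure to UTC: 12:45 AM + 4:00 = 4:45 AM UTC on May 28.
Add 2 hours 35 minutes flight time → 7:20 AM UTC.
Nordhavn is UTC−10:00, so local arrival = 7:20 AM − 10:00 = 9:20 PM on May 27.
Layover = 2:30 AM − 9:20 PM (+1 day) = 5 hours 10 minutes.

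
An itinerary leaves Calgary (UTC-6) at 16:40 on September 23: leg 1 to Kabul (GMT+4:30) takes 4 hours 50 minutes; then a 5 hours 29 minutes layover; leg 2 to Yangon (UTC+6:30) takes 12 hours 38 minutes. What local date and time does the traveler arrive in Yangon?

Convert departure to UTC: 16:40 + 6:00 = 22:40 UTC on Sep 23.
Add 4 hours and 50 minutes leg 1 → 03:30 UTC (Sep 24).
Add 5 hours and 29 minutes layover in Kabul → 08:59 UTC.
Add 12 hours and 38 minutes leg 2 → 21:37 UTC.
Yangon is UTC+6:30, so local arrival = 21:37 + 6:30 = 04:07 on Sep 25.

04:07 on September 25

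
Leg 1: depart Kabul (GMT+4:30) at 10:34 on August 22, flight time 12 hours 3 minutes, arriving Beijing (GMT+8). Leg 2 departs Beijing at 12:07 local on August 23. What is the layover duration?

Convert departure to UTC: 10:34 − 4:30 = 06:04 UTC on Aug 22.
Add 12 hours and 3 minutes flight time → 18:07 UTC.
Beijing is UTC+8:00, so local arrival = 18:07 + 8:00 = 02:07 on Aug 23.
Layover = 12:07 − 02:07 = 10 hours.

10 hours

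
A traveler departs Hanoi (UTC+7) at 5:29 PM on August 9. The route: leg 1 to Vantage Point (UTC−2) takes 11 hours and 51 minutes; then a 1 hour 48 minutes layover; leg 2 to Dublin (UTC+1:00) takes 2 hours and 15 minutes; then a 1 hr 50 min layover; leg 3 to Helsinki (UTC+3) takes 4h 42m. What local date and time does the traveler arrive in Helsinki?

11:55 AM on Aug 10

Convert departure to UTC: 5:29 PM − 7:00 = 10:29 AM UTC on Aug 9.
Add 11 hours 51 minutes leg 1 → 10:20 PM UTC.
Add 1 hour and 48 minutes layover in Vantage Point → 12:08 AM UTC (Aug 10).
Add 2 hours and 15 minutes leg 2 → 2:23 AM UTC.
Add 1 hour 50 minutes layover in Dublin → 4:13 AM UTC.
Add 4 hours and 42 minutes leg 3 → 8:55 AM UTC.
Helsinki is UTC+3:00, so local arrival = 8:55 AM + 3:00 = 11:55 AM on Aug 10.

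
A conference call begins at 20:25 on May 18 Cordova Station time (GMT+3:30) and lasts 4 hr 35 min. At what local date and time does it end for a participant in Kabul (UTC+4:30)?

02:00 on May 19

Convert start to UTC: 20:25 − 3:30 = 16:55 UTC on May 18.
Add 4 hours 35 minutes duration → 21:30 UTC.
Kabul is UTC+4:30, so local end time = 21:30 + 4:30 = 02:00 on May 19.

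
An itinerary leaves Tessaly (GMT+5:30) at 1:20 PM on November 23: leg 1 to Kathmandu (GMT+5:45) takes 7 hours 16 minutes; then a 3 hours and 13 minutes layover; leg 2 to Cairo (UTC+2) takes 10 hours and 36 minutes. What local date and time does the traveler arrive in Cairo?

6:55 AM on November 24

Convert departure to UTC: 1:20 PM − 5:30 = 7:50 AM UTC on Nov 23.
Add 7 hours 16 minutes leg 1 → 3:06 PM UTC.
Add 3 hours and 13 minutes layover in Kathmandu → 6:19 PM UTC.
Add 10 hours and 36 minutes leg 2 → 4:55 AM UTC (Nov 24).
Cairo is UTC+2:00, so local arrival = 4:55 AM + 2:00 = 6:55 AM on Nov 24.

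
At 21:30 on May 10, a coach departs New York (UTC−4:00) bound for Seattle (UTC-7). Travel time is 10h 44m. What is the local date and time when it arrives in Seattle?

Convert departure to UTC: 21:30 + 4:00 = 01:30 UTC on May 11.
Add 10 hours 44 minutes travel time → 12:14 UTC.
Seattle is UTC−7:00, so local arrival = 12:14 − 7:00 = 05:14 on May 11.

05:14 on May 11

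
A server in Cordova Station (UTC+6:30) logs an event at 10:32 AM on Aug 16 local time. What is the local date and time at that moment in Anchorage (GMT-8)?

8:02 PM on August 15

In UTC: 10:32 AM − 6:30 = 4:02 AM on Aug 16.
Anchorage is UTC−8:00: 4:02 AM − 8:00 = 8:02 PM on Aug 15.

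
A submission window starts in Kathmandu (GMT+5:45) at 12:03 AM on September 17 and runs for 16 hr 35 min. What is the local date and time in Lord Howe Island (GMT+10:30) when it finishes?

9:23 PM on September 17

Convert start to UTC: 12:03 AM − 5:45 = 6:18 PM UTC on Sep 16.
Add 16 hours and 35 minutes duration → 10:53 AM UTC (Sep 17).
Lord Howe Island is UTC+10:30, so local end time = 10:53 AM + 10:30 = 9:23 PM on Sep 17.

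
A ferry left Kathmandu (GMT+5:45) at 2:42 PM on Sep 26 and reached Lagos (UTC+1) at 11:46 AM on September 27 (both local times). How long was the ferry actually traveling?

Departure in UTC: 2:42 PM − 5:45 = 8:57 AM on Sep 26.
Arrival in UTC: 11:46 AM − 1:00 = 10:46 AM on Sep 27.
Elapsed = 10:46 AM − 8:57 AM (+1 day) = 25 hours 49 minutes.

25 hours 49 minutes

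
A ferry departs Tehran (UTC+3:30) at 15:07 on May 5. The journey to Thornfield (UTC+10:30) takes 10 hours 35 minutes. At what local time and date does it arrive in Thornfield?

Convert departure to UTC: 15:07 − 3:30 = 11:37 UTC on May 5.
Add 10 hours and 35 minutes travel time → 22:12 UTC.
Thornfield is UTC+10:30, so local arrival = 22:12 + 10:30 = 08:42 on May 6.

08:42 on May 6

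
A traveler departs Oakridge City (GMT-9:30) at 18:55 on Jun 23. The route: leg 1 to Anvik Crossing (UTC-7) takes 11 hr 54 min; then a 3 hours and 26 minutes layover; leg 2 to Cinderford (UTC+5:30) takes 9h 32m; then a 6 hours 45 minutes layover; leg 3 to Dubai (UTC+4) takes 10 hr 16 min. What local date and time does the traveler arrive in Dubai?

02:18 on June 26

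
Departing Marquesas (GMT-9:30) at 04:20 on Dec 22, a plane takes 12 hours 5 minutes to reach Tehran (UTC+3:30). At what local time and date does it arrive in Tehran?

Tehran is 13:00 ahead of Marquesas.
After 12 hours 5 minutes it is 16:25 in Marquesas.
Shift by the zone difference: 16:25 + 13:00 = 05:25 on Dec 23 in Tehran.

05:25 on December 23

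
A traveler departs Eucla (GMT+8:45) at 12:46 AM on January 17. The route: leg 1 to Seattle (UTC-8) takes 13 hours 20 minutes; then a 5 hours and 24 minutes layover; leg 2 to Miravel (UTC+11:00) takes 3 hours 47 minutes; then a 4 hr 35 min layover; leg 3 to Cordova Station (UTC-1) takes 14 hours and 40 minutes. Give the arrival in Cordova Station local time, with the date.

Convert departure to UTC: 12:46 AM − 8:45 = 4:01 PM UTC on Jan 16.
Add 13 hours and 20 minutes leg 1 → 5:21 AM UTC (Jan 17).
Add 5 hours and 24 minutes layover in Seattle → 10:45 AM UTC.
Add 3 hours and 47 minutes leg 2 → 2:32 PM UTC.
Add 4 hours 35 minutes layover in Miravel → 7:07 PM UTC.
Add 14 hours 40 minutes leg 3 → 9:47 AM UTC (Jan 18).
Cordova Station is UTC−1:00, so local arrival = 9:47 AM − 1:00 = 8:47 AM on Jan 18.

8:47 AM on January 18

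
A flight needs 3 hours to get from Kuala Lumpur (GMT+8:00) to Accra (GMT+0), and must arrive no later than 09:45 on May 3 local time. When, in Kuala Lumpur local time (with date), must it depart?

Target arrival is already UTC: 09:45 on May 3.
Subtract 3 hours → departure 06:45 UTC on May 3.
Kuala Lumpur is UTC+8:00: 06:45 + 8:00 = 14:45 on May 3.

14:45 on May 3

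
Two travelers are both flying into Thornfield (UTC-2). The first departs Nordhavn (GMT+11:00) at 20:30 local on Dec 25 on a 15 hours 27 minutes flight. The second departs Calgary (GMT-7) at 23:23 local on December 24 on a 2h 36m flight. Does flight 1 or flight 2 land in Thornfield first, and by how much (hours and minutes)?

Flight 1 in UTC: 20:30 − 11:00 = 09:30 on Dec 25.
+15 hours and 27 minutes → arrive 00:57 UTC on Dec 26.
Flight 2 in UTC: 23:23 + 7:00 = 06:23 on Dec 25.
+2 hours 36 minutes → arrive 08:59 UTC on Dec 25.
Flight 2 lands earlier by 15 hours 58 minutes.

the second, by 15 hours 58 minutes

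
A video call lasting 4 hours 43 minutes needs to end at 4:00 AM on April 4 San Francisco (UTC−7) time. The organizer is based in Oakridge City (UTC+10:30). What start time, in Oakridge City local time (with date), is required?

4:47 PM on Apr 4

Target end time in UTC: 4:00 AM + 7:00 = 11:00 AM on Apr 4.
Subtract 4 hours 43 minutes → start 6:17 AM UTC on Apr 4.
Oakridge City is UTC+10:30: 6:17 AM + 10:30 = 4:47 PM on Apr 4.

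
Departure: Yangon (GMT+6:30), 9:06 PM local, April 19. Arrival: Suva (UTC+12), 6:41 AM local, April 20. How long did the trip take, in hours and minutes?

4 hours 5 minutes

Suva is 5:30 ahead of Yangon.
Clock-face elapsed time (ignoring zones) is 9 hours 35 minutes.
Actual elapsed = 9 hours 35 minutes − 5:30 = 4 hours 5 minutes.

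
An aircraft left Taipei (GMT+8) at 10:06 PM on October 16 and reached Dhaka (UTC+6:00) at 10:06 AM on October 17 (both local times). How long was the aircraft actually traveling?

Departure in UTC: 10:06 PM − 8:00 = 2:06 PM on Oct 16.
Arrival in UTC: 10:06 AM − 6:00 = 4:06 AM on Oct 17.
Elapsed = 4:06 AM − 2:06 PM (+1 day) = 14 hours.

14 hours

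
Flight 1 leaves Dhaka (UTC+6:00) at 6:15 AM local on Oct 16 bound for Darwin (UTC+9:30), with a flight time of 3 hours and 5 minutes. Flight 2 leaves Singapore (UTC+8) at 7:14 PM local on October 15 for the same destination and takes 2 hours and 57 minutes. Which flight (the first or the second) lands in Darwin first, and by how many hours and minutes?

Flight 1 in UTC: 6:15 AM − 6:00 = 12:15 AM on Oct 16.
+3 hours and 5 minutes → arrive 3:20 AM UTC on Oct 16.
Flight 2 in UTC: 7:14 PM − 8:00 = 11:14 AM on Oct 15.
+2 hours and 57 minutes → arrive 2:11 PM UTC on Oct 15.
Flight 2 lands earlier by 13 hours 9 minutes.

the second, by 13 hours 9 minutes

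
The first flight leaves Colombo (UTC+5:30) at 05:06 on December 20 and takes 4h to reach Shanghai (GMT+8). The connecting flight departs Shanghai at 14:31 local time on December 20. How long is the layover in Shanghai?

Convert departure to UTC: 05:06 − 5:30 = 23:36 UTC on Dec 19.
Add 4 hours flight time → 03:36 UTC (Dec 20).
Shanghai is UTC+8:00, so local arrival = 03:36 + 8:00 = 11:36 on Dec 20.
Layover = 14:31 − 11:36 = 2 hours 55 minutes.

2 hours 55 minutes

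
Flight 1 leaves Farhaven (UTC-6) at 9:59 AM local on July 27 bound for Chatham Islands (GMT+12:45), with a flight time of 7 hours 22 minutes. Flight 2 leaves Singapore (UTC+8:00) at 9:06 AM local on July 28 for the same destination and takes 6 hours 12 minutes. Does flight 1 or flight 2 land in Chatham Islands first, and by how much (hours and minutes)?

the first, by 7 hours 57 minutes

Flight 1 in UTC: 9:59 AM + 6:00 = 3:59 PM on Jul 27.
+7 hours 22 minutes → arrive 11:21 PM UTC on Jul 27.
Flight 2 in UTC: 9:06 AM − 8:00 = 1:06 AM on Jul 28.
+6 hours 12 minutes → arrive 7:18 AM UTC on Jul 28.
Flight 1 lands earlier by 7 hours 57 minutes.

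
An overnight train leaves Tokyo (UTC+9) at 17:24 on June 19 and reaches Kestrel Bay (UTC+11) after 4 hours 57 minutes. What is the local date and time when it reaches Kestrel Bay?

Convert departure to UTC: 17:24 − 9:00 = 08:24 UTC on Jun 19.
Add 4 hours and 57 minutes travel time → 13:21 UTC.
Kestrel Bay is UTC+11:00, so local arrival = 13:21 + 11:00 = 00:21 on Jun 20.

00:21 on Jun 20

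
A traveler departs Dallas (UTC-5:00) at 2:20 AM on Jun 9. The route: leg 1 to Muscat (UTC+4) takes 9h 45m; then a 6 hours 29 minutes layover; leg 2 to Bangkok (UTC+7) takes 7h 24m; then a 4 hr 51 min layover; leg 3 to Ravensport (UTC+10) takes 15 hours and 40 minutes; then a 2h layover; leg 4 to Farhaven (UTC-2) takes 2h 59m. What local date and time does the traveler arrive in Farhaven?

6:28 AM on June 11

Convert departure to UTC: 2:20 AM + 5:00 = 7:20 AM UTC on Jun 9.
Add 9 hours and 45 minutes leg 1 → 5:05 PM UTC.
Add 6 hours and 29 minutes layover in Muscat → 11:34 PM UTC.
Add 7 hours 24 minutes leg 2 → 6:58 AM UTC (Jun 10).
Add 4 hours and 51 minutes layover in Bangkok → 11:49 AM UTC.
Add 15 hours 40 minutes leg 3 → 3:29 AM UTC (Jun 11).
Add 2 hours layover in Ravensport → 5:29 AM UTC.
Add 2 hours and 59 minutes leg 4 → 8:28 AM UTC.
Farhaven is UTC−2:00, so local arrival = 8:28 AM − 2:00 = 6:28 AM on Jun 11.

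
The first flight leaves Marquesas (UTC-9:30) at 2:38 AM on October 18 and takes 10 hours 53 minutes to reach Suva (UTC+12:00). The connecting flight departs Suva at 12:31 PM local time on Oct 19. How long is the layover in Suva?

1 hour 30 minutes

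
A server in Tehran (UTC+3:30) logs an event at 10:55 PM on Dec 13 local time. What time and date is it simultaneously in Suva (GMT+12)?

7:25 AM on Dec 14

In UTC: 10:55 PM − 3:30 = 7:25 PM on Dec 13.
Suva is UTC+12:00: 7:25 PM + 12:00 = 7:25 AM on Dec 14.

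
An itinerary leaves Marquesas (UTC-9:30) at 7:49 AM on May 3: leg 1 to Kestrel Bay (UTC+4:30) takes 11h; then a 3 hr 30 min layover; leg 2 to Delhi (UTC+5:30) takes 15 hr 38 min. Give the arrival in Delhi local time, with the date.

4:57 AM on May 5

Convert departure to UTC: 7:49 AM + 9:30 = 5:19 PM UTC on May 3.
Add 11 hours leg 1 → 4:19 AM UTC (May 4).
Add 3 hours and 30 minutes layover in Kestrel Bay → 7:49 AM UTC.
Add 15 hours 38 minutes leg 2 → 11:27 PM UTC.
Delhi is UTC+5:30, so local arrival = 11:27 PM + 5:30 = 4:57 AM on May 5.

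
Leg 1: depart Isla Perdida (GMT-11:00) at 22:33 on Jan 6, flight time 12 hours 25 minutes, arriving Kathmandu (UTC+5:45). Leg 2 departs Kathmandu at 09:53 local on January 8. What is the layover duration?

6 hours 10 minutes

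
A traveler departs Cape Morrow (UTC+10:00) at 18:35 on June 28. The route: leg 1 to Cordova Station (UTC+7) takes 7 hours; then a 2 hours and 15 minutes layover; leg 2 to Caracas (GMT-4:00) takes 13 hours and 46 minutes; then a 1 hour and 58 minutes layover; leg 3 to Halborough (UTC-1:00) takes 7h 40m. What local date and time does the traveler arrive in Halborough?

16:14 on June 29

Convert departure to UTC: 18:35 − 10:00 = 08:35 UTC on Jun 28.
Add 7 hours leg 1 → 15:35 UTC.
Add 2 hours 15 minutes layover in Cordova Station → 17:50 UTC.
Add 13 hours 46 minutes leg 2 → 07:36 UTC (Jun 29).
Add 1 hour and 58 minutes layover in Caracas → 09:34 UTC.
Add 7 hours and 40 minutes leg 3 → 17:14 UTC.
Halborough is UTC−1:00, so local arrival = 17:14 − 1:00 = 16:14 on Jun 29.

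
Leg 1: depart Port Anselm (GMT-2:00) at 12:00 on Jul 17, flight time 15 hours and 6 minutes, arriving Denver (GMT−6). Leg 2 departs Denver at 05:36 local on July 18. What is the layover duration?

6 hours 30 minutes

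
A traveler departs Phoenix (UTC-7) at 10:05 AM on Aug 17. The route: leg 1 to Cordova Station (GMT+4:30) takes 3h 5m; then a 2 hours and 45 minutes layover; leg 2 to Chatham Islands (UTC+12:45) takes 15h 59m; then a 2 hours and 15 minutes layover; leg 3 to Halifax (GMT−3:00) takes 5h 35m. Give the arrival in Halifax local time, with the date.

Convert departure to UTC: 10:05 AM + 7:00 = 5:05 PM UTC on Aug 17.
Add 3 hours 5 minutes leg 1 → 8:10 PM UTC.
Add 2 hours and 45 minutes layover in Cordova Station → 10:55 PM UTC.
Add 15 hours and 59 minutes leg 2 → 2:54 PM UTC (Aug 18).
Add 2 hours 15 minutes layover in Chatham Islands → 5:09 PM UTC.
Add 5 hours 35 minutes leg 3 → 10:44 PM UTC.
Halifax is UTC−3:00, so local arrival = 10:44 PM − 3:00 = 7:44 PM on Aug 18.

7:44 PM on Aug 18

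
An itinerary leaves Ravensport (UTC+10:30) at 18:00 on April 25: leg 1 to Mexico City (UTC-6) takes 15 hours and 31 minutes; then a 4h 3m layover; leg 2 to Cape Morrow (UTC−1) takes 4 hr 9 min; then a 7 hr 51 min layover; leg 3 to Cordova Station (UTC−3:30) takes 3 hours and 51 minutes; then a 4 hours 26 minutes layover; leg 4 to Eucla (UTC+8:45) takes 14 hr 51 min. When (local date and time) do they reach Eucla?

Convert departure to UTC: 18:00 − 10:30 = 07:30 UTC on Apr 25.
Add 15 hours 31 minutes leg 1 → 23:01 UTC.
Add 4 hours and 3 minutes layover in Mexico City → 03:04 UTC (Apr 26).
Add 4 hours 9 minutes leg 2 → 07:13 UTC.
Add 7 hours 51 minutes layover in Cape Morrow → 15:04 UTC.
Add 3 hours 51 minutes leg 3 → 18:55 UTC.
Add 4 hours 26 minutes layover in Cordova Station → 23:21 UTC.
Add 14 hours and 51 minutes leg 4 → 14:12 UTC (Apr 27).
Eucla is UTC+8:45, so local arrival = 14:12 + 8:45 = 22:57 on Apr 27.

22:57 on April 27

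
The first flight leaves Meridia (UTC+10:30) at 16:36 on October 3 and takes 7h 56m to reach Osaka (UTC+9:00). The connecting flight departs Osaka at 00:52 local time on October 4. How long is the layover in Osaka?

1 hour 50 minutes

Convert departure to UTC: 16:36 − 10:30 = 06:06 UTC on Oct 3.
Add 7 hours 56 minutes flight time → 14:02 UTC.
Osaka is UTC+9:00, so local arrival = 14:02 + 9:00 = 23:02 on Oct 3.
Layover = 00:52 − 23:02 (+1 day) = 1 hour 50 minutes.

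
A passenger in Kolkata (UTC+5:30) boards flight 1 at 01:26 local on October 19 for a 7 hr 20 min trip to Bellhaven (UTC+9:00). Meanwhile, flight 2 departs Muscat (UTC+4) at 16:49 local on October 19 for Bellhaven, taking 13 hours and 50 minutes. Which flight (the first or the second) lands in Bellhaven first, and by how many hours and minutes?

the first, by 23 hours 23 minutes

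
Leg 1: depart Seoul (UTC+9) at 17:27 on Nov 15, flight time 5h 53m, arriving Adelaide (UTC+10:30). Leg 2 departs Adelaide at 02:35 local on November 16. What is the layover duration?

1 hour 45 minutes

Convert departure to UTC: 17:27 − 9:00 = 08:27 UTC on Nov 15.
Add 5 hours 53 minutes flight time → 14:20 UTC.
Adelaide is UTC+10:30, so local arrival = 14:20 + 10:30 = 00:50 on Nov 16.
Layover = 02:35 − 00:50 = 1 hour 45 minutes.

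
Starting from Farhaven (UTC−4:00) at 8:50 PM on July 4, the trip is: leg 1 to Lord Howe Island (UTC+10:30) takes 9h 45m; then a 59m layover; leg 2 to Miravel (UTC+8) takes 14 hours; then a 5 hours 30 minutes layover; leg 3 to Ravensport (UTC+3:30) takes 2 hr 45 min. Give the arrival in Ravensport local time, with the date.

Convert departure to UTC: 8:50 PM + 4:00 = 12:50 AM UTC on Jul 5.
Add 9 hours 45 minutes leg 1 → 10:35 AM UTC.
Add 59 minutes layover in Lord Howe Island → 11:34 AM UTC.
Add 14 hours leg 2 → 1:34 AM UTC (Jul 6).
Add 5 hours and 30 minutes layover in Miravel → 7:04 AM UTC.
Add 2 hours 45 minutes leg 3 → 9:49 AM UTC.
Ravensport is UTC+3:30, so local arrival = 9:49 AM + 3:30 = 1:19 PM on Jul 6.

1:19 PM on July 6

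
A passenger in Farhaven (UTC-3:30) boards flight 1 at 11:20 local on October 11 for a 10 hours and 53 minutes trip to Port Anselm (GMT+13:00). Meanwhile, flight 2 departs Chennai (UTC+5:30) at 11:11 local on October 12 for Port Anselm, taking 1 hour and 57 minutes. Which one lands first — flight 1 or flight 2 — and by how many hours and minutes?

the first, by 5 hours 55 minutes

Flight 1 in UTC: 11:20 + 3:30 = 14:50 on Oct 11.
+10 hours and 53 minutes → arrive 01:43 UTC on Oct 12.
Flight 2 in UTC: 11:11 − 5:30 = 05:41 on Oct 12.
+1 hour 57 minutes → arrive 07:38 UTC on Oct 12.
Flight 1 lands earlier by 5 hours 55 minutes.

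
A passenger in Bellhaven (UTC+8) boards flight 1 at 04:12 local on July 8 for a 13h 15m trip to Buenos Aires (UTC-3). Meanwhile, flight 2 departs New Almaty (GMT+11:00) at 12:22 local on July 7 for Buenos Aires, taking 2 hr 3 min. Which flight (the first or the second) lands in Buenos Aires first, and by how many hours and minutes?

the second, by 30 hours 2 minutes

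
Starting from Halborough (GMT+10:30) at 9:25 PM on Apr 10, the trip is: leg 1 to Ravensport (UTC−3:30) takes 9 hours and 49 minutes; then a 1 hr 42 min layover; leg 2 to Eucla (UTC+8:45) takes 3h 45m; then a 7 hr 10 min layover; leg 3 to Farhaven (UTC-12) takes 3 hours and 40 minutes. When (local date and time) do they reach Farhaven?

1:01 AM on April 11

Convert departure to UTC: 9:25 PM − 10:30 = 10:55 AM UTC on Apr 10.
Add 9 hours 49 minutes leg 1 → 8:44 PM UTC.
Add 1 hour and 42 minutes layover in Ravensport → 10:26 PM UTC.
Add 3 hours and 45 minutes leg 2 → 2:11 AM UTC (Apr 11).
Add 7 hours 10 minutes layover in Eucla → 9:21 AM UTC.
Add 3 hours 40 minutes leg 3 → 1:01 PM UTC.
Farhaven is UTC−12:00, so local arrival = 1:01 PM − 12:00 = 1:01 AM on Apr 11.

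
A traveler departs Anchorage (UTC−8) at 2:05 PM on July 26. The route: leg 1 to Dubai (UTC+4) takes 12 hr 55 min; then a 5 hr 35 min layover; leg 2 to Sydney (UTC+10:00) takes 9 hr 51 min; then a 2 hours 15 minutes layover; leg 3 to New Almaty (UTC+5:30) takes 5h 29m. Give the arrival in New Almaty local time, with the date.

Convert departure to UTC: 2:05 PM + 8:00 = 10:05 PM UTC on Jul 26.
Add 12 hours 55 minutes leg 1 → 11:00 AM UTC (Jul 27).
Add 5 hours and 35 minutes layover in Dubai → 4:35 PM UTC.
Add 9 hours 51 minutes leg 2 → 2:26 AM UTC (Jul 28).
Add 2 hours and 15 minutes layover in Sydney → 4:41 AM UTC.
Add 5 hours 29 minutes leg 3 → 10:10 AM UTC.
New Almaty is UTC+5:30, so local arrival = 10:10 AM + 5:30 = 3:40 PM on Jul 28.

3:40 PM on Jul 28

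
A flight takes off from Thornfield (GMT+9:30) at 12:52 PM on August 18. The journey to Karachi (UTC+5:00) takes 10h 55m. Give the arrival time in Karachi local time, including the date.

7:17 PM on Aug 18

Karachi is 4:30 behind Thornfield.
After 10 hours and 55 minutes it is 11:47 PM in Thornfield.
Shift by the zone difference: 11:47 PM − 4:30 = 7:17 PM on Aug 18 in Karachi.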